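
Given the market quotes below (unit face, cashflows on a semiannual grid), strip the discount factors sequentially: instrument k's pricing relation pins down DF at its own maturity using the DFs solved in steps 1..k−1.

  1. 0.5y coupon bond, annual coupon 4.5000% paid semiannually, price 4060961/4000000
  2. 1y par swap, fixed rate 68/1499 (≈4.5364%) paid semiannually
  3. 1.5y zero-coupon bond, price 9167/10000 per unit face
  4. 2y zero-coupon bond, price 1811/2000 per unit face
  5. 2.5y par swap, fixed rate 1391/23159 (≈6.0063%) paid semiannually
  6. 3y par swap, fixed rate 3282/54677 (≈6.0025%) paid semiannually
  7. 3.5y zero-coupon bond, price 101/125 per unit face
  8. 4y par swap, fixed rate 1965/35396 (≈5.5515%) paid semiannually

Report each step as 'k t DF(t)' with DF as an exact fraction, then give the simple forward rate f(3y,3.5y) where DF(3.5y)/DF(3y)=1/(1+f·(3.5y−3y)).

step 1 [0.5y] bond c/2=9/400: DF=(4060961/4000000 − 9/400·(0))/(1+9/400) = 9929/10000 ≈ 0.992900
step 2 [1y] swap r/2=34/1499: DF=(1 − 34/1499·(0.992900))/(1+34/1499) = 4779/5000 ≈ 0.955800
step 3 [1.5y] zero: DF = P = 9167/10000 ≈ 0.916700
step 4 [2y] zero: DF = P = 1811/2000 ≈ 0.905500
step 5 [2.5y] swap r/2=1391/46318: DF=(1 − 1391/46318·(0.992900+0.955800+0.916700+0.905500))/(1+1391/46318) = 8609/10000 ≈ 0.860900
step 6 [3y] swap r/2=1641/54677: DF=(1 − 1641/54677·(0.992900+0.955800+0.916700+0.905500+0.860900))/(1+1641/54677) = 8359/10000 ≈ 0.835900
step 7 [3.5y] zero: DF = P = 101/125 ≈ 0.808000
step 8 [4y] swap r/2=1965/70792: DF=(1 − 1965/70792·(0.992900+0.955800+0.916700+0.905500+0.860900+0.835900+0.808000))/(1+1965/70792) = 1607/2000 ≈ 0.803500

1 1/2 9929/10000
2 1 4779/5000
3 3/2 9167/10000
4 2 1811/2000
5 5/2 8609/10000
6 3 8359/10000
7 7/2 101/125
8 4 1607/2000
f(3y,3.5y) = ((8359/10000)/(101/125) − 1)/(1/2) = 279/4040 ≈ 6.9059%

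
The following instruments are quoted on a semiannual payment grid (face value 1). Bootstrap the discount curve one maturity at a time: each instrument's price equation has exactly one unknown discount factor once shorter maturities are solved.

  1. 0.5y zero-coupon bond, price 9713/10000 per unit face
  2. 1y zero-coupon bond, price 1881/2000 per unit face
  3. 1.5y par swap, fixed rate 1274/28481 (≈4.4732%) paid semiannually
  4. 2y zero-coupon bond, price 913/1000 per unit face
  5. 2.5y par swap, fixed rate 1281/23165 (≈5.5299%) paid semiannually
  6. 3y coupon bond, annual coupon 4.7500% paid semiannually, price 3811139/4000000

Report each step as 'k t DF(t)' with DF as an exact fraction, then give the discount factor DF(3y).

1 1/2 9713/10000
2 1 1881/2000
3 3/2 9363/10000
4 2 913/1000
5 5/2 8719/10000
6 3 1029/1250
DF(3y) = 1029/1250 ≈ 0.823200

step 1 [0.5y] zero: DF = P = 9713/10000 ≈ 0.971300
step 2 [1y] zero: DF = P = 1881/2000 ≈ 0.940500
step 3 [1.5y] swap r/2=637/28481: DF=(1 − 637/28481·(0.971300+0.940500))/(1+637/28481) = 9363/10000 ≈ 0.936300
step 4 [2y] zero: DF = P = 913/1000 ≈ 0.913000
step 5 [2.5y] swap r/2=1281/46330: DF=(1 − 1281/46330·(0.971300+0.940500+0.936300+0.913000))/(1+1281/46330) = 8719/10000 ≈ 0.871900
step 6 [3y] bond c/2=19/800: DF=(3811139/4000000 − 19/800·(0.971300+0.940500+0.936300+0.913000+0.871900))/(1+19/800) = 1029/1250 ≈ 0.823200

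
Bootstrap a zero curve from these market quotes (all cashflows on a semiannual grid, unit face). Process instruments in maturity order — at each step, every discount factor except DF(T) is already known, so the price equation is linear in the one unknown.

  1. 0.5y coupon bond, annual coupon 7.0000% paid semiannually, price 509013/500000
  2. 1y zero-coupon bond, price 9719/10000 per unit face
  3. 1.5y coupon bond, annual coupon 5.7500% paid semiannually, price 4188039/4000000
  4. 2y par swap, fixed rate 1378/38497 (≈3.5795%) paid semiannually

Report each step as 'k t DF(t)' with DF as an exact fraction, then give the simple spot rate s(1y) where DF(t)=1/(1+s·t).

step 1 [0.5y] bond c/2=7/200: DF=(509013/500000 − 7/200·(0))/(1+7/200) = 2459/2500 ≈ 0.983600
step 2 [1y] zero: DF = P = 9719/10000 ≈ 0.971900
step 3 [1.5y] bond c/2=23/800: DF=(4188039/4000000 − 23/800·(0.983600+0.971900))/(1+23/800) = 9631/10000 ≈ 0.963100
step 4 [2y] swap r/2=689/38497: DF=(1 − 689/38497·(0.983600+0.971900+0.963100))/(1+689/38497) = 9311/10000 ≈ 0.931100

1 1/2 2459/2500
2 1 9719/10000
3 3/2 9631/10000
4 2 9311/10000
s(1y) = (1/(9719/10000) − 1)/(1) = 281/9719 ≈ 2.8912%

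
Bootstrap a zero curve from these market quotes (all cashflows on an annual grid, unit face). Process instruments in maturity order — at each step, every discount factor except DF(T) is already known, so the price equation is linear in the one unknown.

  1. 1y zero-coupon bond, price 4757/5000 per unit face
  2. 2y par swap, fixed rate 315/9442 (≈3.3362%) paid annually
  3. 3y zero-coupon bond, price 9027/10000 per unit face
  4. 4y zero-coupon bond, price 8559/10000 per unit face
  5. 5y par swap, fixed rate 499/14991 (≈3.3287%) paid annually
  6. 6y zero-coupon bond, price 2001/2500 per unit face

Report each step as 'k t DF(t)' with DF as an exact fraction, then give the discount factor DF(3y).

1 1 4757/5000
2 2 937/1000
3 3 9027/10000
4 4 8559/10000
5 5 8503/10000
6 6 2001/2500
DF(3y) = 9027/10000 ≈ 0.902700

step 1 [1y] zero: DF = P = 4757/5000 ≈ 0.951400
step 2 [2y] swap r/1=315/9442: DF=(1 − 315/9442·(0.951400))/(1+315/9442) = 937/1000 ≈ 0.937000
step 3 [3y] zero: DF = P = 9027/10000 ≈ 0.902700
step 4 [4y] zero: DF = P = 8559/10000 ≈ 0.855900
step 5 [5y] swap r/1=499/14991: DF=(1 − 499/14991·(0.951400+0.937000+0.902700+0.855900))/(1+499/14991) = 8503/10000 ≈ 0.850300
step 6 [6y] zero: DF = P = 2001/2500 ≈ 0.800400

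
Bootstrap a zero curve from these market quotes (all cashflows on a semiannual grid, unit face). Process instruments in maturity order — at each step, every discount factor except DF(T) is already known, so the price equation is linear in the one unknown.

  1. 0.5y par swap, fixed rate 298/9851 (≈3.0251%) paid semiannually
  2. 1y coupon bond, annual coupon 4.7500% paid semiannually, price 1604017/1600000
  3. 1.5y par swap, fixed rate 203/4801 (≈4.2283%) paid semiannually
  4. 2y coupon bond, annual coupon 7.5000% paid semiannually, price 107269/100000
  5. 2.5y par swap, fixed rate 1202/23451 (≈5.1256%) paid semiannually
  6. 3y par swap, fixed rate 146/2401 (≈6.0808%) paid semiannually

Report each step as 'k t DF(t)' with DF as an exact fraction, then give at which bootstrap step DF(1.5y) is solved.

1 1/2 9851/10000
2 1 2391/2500
3 3/2 9391/10000
4 2 4649/5000
5 5/2 4399/5000
6 3 8321/10000
DF(1.5y) is solved at step 3

step 1 [0.5y] swap r/2=149/9851: DF=(1 − 149/9851·(0))/(1+149/9851) = 9851/10000 ≈ 0.985100
step 2 [1y] bond c/2=19/800: DF=(1604017/1600000 − 19/800·(0.985100))/(1+19/800) = 2391/2500 ≈ 0.956400
step 3 [1.5y] swap r/2=203/9602: DF=(1 − 203/9602·(0.985100+0.956400))/(1+203/9602) = 9391/10000 ≈ 0.939100
step 4 [2y] bond c/2=3/80: DF=(107269/100000 − 3/80·(0.985100+0.956400+0.939100))/(1+3/80) = 4649/5000 ≈ 0.929800
step 5 [2.5y] swap r/2=601/23451: DF=(1 − 601/23451·(0.985100+0.956400+0.939100+0.929800))/(1+601/23451) = 4399/5000 ≈ 0.879800
step 6 [3y] swap r/2=73/2401: DF=(1 − 73/2401·(0.985100+0.956400+0.939100+0.929800+0.879800))/(1+73/2401) = 8321/10000 ≈ 0.832100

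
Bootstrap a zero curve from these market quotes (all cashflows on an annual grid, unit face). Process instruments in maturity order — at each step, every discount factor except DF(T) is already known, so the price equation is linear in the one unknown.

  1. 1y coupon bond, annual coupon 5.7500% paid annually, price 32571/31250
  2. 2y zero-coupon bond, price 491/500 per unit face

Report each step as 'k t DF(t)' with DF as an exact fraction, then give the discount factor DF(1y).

step 1 [1y] bond c/1=23/400: DF=(32571/31250 − 23/400·(0))/(1+23/400) = 616/625 ≈ 0.985600
step 2 [2y] zero: DF = P = 491/500 ≈ 0.982000

1 1 616/625
2 2 491/500
DF(1y) = 616/625 ≈ 0.985600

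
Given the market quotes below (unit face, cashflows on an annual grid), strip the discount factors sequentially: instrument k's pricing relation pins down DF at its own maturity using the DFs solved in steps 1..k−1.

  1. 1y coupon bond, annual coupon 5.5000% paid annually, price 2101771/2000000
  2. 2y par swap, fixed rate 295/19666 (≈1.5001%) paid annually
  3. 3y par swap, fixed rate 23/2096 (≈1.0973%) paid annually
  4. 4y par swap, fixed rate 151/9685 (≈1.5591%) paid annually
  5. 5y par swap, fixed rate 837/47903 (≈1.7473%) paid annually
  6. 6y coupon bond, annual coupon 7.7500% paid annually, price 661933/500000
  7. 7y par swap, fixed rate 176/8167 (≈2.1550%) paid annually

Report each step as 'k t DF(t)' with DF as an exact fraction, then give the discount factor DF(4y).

step 1 [1y] bond c/1=11/200: DF=(2101771/2000000 − 11/200·(0))/(1+11/200) = 9961/10000 ≈ 0.996100
step 2 [2y] swap r/1=295/19666: DF=(1 − 295/19666·(0.996100))/(1+295/19666) = 1941/2000 ≈ 0.970500
step 3 [3y] swap r/1=23/2096: DF=(1 − 23/2096·(0.996100+0.970500))/(1+23/2096) = 4839/5000 ≈ 0.967800
step 4 [4y] swap r/1=151/9685: DF=(1 − 151/9685·(0.996100+0.970500+0.967800))/(1+151/9685) = 2349/2500 ≈ 0.939600
step 5 [5y] swap r/1=837/47903: DF=(1 − 837/47903·(0.996100+0.970500+0.967800+0.939600))/(1+837/47903) = 9163/10000 ≈ 0.916300
step 6 [6y] bond c/1=31/400: DF=(661933/500000 − 31/400·(0.996100+0.970500+0.967800+0.939600+0.916300))/(1+31/400) = 8841/10000 ≈ 0.884100
step 7 [7y] swap r/1=176/8167: DF=(1 − 176/8167·(0.996100+0.970500+0.967800+0.939600+0.916300+0.884100))/(1+176/8167) = 537/625 ≈ 0.859200

1 1 9961/10000
2 2 1941/2000
3 3 4839/5000
4 4 2349/2500
5 5 9163/10000
6 6 8841/10000
7 7 537/625
DF(4y) = 2349/2500 ≈ 0.939600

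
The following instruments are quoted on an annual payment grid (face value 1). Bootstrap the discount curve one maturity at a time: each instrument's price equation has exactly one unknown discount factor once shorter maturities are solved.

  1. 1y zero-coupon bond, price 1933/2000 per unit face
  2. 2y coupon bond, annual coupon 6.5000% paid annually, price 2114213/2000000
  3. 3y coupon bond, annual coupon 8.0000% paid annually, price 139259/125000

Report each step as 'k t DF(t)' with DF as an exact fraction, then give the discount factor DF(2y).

1 1 1933/2000
2 2 1167/1250
3 3 2227/2500
DF(2y) = 1167/1250 ≈ 0.933600

step 1 [1y] zero: DF = P = 1933/2000 ≈ 0.966500
step 2 [2y] bond c/1=13/200: DF=(2114213/2000000 − 13/200·(0.966500))/(1+13/200) = 1167/1250 ≈ 0.933600
step 3 [3y] bond c/1=2/25: DF=(139259/125000 − 2/25·(0.966500+0.933600))/(1+2/25) = 2227/2500 ≈ 0.890800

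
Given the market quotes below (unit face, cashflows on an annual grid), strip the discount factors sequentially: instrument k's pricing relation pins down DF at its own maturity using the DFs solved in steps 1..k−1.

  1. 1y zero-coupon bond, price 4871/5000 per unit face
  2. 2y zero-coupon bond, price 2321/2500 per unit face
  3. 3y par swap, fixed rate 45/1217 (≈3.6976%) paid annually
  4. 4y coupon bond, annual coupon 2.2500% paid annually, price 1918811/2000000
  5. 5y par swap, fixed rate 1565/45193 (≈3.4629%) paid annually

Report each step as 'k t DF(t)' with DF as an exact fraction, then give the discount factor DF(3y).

step 1 [1y] zero: DF = P = 4871/5000 ≈ 0.974200
step 2 [2y] zero: DF = P = 2321/2500 ≈ 0.928400
step 3 [3y] swap r/1=45/1217: DF=(1 − 45/1217·(0.974200+0.928400))/(1+45/1217) = 1793/2000 ≈ 0.896500
step 4 [4y] bond c/1=9/400: DF=(1918811/2000000 − 9/400·(0.974200+0.928400+0.896500))/(1+9/400) = 8767/10000 ≈ 0.876700
step 5 [5y] swap r/1=1565/45193: DF=(1 − 1565/45193·(0.974200+0.928400+0.896500+0.876700))/(1+1565/45193) = 1687/2000 ≈ 0.843500

1 1 4871/5000
2 2 2321/2500
3 3 1793/2000
4 4 8767/10000
5 5 1687/2000
DF(3y) = 1793/2000 ≈ 0.896500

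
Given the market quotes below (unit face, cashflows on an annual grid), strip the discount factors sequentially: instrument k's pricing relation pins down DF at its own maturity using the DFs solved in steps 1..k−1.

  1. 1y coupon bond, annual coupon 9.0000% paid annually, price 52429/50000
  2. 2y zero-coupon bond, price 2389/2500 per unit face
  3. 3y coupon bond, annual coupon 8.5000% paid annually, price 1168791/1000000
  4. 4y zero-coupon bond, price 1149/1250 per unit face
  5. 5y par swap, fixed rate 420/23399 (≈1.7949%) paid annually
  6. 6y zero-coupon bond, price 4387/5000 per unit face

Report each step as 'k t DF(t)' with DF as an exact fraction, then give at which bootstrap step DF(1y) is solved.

step 1 [1y] bond c/1=9/100: DF=(52429/50000 − 9/100·(0))/(1+9/100) = 481/500 ≈ 0.962000
step 2 [2y] zero: DF = P = 2389/2500 ≈ 0.955600
step 3 [3y] bond c/1=17/200: DF=(1168791/1000000 − 17/200·(0.962000+0.955600))/(1+17/200) = 927/1000 ≈ 0.927000
step 4 [4y] zero: DF = P = 1149/1250 ≈ 0.919200
step 5 [5y] swap r/1=420/23399: DF=(1 − 420/23399·(0.962000+0.955600+0.927000+0.919200))/(1+420/23399) = 229/250 ≈ 0.916000
step 6 [6y] zero: DF = P = 4387/5000 ≈ 0.877400

1 1 481/500
2 2 2389/2500
3 3 927/1000
4 4 1149/1250
5 5 229/250
6 6 4387/5000
DF(1y) is solved at step 1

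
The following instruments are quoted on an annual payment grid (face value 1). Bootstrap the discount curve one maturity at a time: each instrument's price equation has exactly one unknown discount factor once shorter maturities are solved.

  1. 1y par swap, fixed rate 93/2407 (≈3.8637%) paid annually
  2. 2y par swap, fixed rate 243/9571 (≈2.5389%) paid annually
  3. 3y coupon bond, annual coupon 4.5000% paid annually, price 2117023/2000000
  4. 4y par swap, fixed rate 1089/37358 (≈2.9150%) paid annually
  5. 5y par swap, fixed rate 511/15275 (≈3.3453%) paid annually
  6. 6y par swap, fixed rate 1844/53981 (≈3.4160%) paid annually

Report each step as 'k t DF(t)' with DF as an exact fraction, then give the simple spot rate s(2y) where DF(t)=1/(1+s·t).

step 1 [1y] swap r/1=93/2407: DF=(1 − 93/2407·(0))/(1+93/2407) = 2407/2500 ≈ 0.962800
step 2 [2y] swap r/1=243/9571: DF=(1 − 243/9571·(0.962800))/(1+243/9571) = 4757/5000 ≈ 0.951400
step 3 [3y] bond c/1=9/200: DF=(2117023/2000000 − 9/200·(0.962800+0.951400))/(1+9/200) = 1861/2000 ≈ 0.930500
step 4 [4y] swap r/1=1089/37358: DF=(1 − 1089/37358·(0.962800+0.951400+0.930500))/(1+1089/37358) = 8911/10000 ≈ 0.891100
step 5 [5y] swap r/1=511/15275: DF=(1 − 511/15275·(0.962800+0.951400+0.930500+0.891100))/(1+511/15275) = 8467/10000 ≈ 0.846700
step 6 [6y] swap r/1=1844/53981: DF=(1 − 1844/53981·(0.962800+0.951400+0.930500+0.891100+0.846700))/(1+1844/53981) = 2039/2500 ≈ 0.815600

1 1 2407/2500
2 2 4757/5000
3 3 1861/2000
4 4 8911/10000
5 5 8467/10000
6 6 2039/2500
s(2y) = (1/(4757/5000) − 1)/(2) = 243/9514 ≈ 2.5541%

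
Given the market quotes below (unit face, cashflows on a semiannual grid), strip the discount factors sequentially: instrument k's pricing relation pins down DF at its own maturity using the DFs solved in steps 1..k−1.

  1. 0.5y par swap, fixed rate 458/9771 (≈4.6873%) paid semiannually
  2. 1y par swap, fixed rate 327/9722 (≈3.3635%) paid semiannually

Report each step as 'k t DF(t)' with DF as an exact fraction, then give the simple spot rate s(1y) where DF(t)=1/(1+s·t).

step 1 [0.5y] swap r/2=229/9771: DF=(1 − 229/9771·(0))/(1+229/9771) = 9771/10000 ≈ 0.977100
step 2 [1y] swap r/2=327/19444: DF=(1 − 327/19444·(0.977100))/(1+327/19444) = 9673/10000 ≈ 0.967300

1 1/2 9771/10000
2 1 9673/10000
s(1y) = (1/(9673/10000) − 1)/(1) = 327/9673 ≈ 3.3805%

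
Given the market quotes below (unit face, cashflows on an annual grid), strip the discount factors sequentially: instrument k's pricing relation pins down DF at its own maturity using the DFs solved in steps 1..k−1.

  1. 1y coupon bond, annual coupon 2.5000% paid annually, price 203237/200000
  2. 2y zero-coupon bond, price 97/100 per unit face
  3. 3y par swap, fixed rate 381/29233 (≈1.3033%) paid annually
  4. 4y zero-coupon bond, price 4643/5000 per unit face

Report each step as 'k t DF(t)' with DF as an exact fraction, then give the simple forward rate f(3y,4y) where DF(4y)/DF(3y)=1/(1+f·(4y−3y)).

step 1 [1y] bond c/1=1/40: DF=(203237/200000 − 1/40·(0))/(1+1/40) = 4957/5000 ≈ 0.991400
step 2 [2y] zero: DF = P = 97/100 ≈ 0.970000
step 3 [3y] swap r/1=381/29233: DF=(1 − 381/29233·(0.991400+0.970000))/(1+381/29233) = 9619/10000 ≈ 0.961900
step 4 [4y] zero: DF = P = 4643/5000 ≈ 0.928600

1 1 4957/5000
2 2 97/100
3 3 9619/10000
4 4 4643/5000
f(3y,4y) = ((9619/10000)/(4643/5000) − 1)/(1) = 333/9286 ≈ 3.5860%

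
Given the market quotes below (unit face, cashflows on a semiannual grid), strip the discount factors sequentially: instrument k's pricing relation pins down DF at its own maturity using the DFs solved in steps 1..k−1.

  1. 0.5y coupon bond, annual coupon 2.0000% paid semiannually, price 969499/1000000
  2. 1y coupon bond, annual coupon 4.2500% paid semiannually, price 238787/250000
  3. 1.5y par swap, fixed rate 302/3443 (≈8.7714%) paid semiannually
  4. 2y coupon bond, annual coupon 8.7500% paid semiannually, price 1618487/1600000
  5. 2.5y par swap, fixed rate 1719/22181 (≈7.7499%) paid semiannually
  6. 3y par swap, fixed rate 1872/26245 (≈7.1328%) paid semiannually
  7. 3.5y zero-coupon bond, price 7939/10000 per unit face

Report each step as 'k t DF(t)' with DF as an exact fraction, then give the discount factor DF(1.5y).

1 1/2 9599/10000
2 1 9153/10000
3 3/2 1099/1250
4 2 8537/10000
5 5/2 8281/10000
6 3 508/625
7 7/2 7939/10000
DF(1.5y) = 1099/1250 ≈ 0.879200

step 1 [0.5y] bond c/2=1/100: DF=(969499/1000000 − 1/100·(0))/(1+1/100) = 9599/10000 ≈ 0.959900
step 2 [1y] bond c/2=17/800: DF=(238787/250000 − 17/800·(0.959900))/(1+17/800) = 9153/10000 ≈ 0.915300
step 3 [1.5y] swap r/2=151/3443: DF=(1 − 151/3443·(0.959900+0.915300))/(1+151/3443) = 1099/1250 ≈ 0.879200
step 4 [2y] bond c/2=7/160: DF=(1618487/1600000 − 7/160·(0.959900+0.915300+0.879200))/(1+7/160) = 8537/10000 ≈ 0.853700
step 5 [2.5y] swap r/2=1719/44362: DF=(1 − 1719/44362·(0.959900+0.915300+0.879200+0.853700))/(1+1719/44362) = 8281/10000 ≈ 0.828100
step 6 [3y] swap r/2=936/26245: DF=(1 − 936/26245·(0.959900+0.915300+0.879200+0.853700+0.828100))/(1+936/26245) = 508/625 ≈ 0.812800
step 7 [3.5y] zero: DF = P = 7939/10000 ≈ 0.793900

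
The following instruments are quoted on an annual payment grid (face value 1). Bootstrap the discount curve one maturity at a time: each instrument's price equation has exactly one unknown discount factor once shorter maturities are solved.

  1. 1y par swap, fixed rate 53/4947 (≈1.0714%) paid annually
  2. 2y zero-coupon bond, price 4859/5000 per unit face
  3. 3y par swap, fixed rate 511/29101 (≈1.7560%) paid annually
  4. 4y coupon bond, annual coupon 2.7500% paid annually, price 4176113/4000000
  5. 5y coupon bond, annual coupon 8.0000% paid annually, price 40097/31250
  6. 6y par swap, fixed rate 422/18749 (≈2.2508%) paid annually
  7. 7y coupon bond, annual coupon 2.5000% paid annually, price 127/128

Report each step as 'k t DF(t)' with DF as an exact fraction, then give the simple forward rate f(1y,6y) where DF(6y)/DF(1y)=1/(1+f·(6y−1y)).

step 1 [1y] swap r/1=53/4947: DF=(1 − 53/4947·(0))/(1+53/4947) = 4947/5000 ≈ 0.989400
step 2 [2y] zero: DF = P = 4859/5000 ≈ 0.971800
step 3 [3y] swap r/1=511/29101: DF=(1 − 511/29101·(0.989400+0.971800))/(1+511/29101) = 9489/10000 ≈ 0.948900
step 4 [4y] bond c/1=11/400: DF=(4176113/4000000 − 11/400·(0.989400+0.971800+0.948900))/(1+11/400) = 4691/5000 ≈ 0.938200
step 5 [5y] bond c/1=2/25: DF=(40097/31250 − 2/25·(0.989400+0.971800+0.948900+0.938200))/(1+2/25) = 903/1000 ≈ 0.903000
step 6 [6y] swap r/1=422/18749: DF=(1 − 422/18749·(0.989400+0.971800+0.948900+0.938200+0.903000))/(1+422/18749) = 4367/5000 ≈ 0.873400
step 7 [7y] bond c/1=1/40: DF=(127/128 − 1/40·(0.989400+0.971800+0.948900+0.938200+0.903000+0.873400))/(1+1/40) = 2077/2500 ≈ 0.830800

1 1 4947/5000
2 2 4859/5000
3 3 9489/10000
4 4 4691/5000
5 5 903/1000
6 6 4367/5000
7 7 2077/2500
f(1y,6y) = ((4947/5000)/(4367/5000) − 1)/(5) = 116/4367 ≈ 2.6563%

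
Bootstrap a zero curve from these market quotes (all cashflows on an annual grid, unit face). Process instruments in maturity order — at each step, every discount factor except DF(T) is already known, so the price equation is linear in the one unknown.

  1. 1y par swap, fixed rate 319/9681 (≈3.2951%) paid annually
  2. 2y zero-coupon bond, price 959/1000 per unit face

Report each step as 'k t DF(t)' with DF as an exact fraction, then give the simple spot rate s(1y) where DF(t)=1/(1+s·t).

step 1 [1y] swap r/1=319/9681: DF=(1 − 319/9681·(0))/(1+319/9681) = 9681/10000 ≈ 0.968100
step 2 [2y] zero: DF = P = 959/1000 ≈ 0.959000

1 1 9681/10000
2 2 959/1000
s(1y) = (1/(9681/10000) − 1)/(1) = 319/9681 ≈ 3.2951%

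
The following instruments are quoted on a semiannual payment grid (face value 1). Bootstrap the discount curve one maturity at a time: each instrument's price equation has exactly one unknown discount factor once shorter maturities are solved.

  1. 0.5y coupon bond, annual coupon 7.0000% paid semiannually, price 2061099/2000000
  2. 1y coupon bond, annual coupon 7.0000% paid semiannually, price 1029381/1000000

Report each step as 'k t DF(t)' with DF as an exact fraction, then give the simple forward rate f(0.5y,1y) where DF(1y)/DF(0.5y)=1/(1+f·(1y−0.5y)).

step 1 [0.5y] bond c/2=7/200: DF=(2061099/2000000 − 7/200·(0))/(1+7/200) = 9957/10000 ≈ 0.995700
step 2 [1y] bond c/2=7/200: DF=(1029381/1000000 − 7/200·(0.995700))/(1+7/200) = 9609/10000 ≈ 0.960900

1 1/2 9957/10000
2 1 9609/10000
f(0.5y,1y) = ((9957/10000)/(9609/10000) − 1)/(1/2) = 232/3203 ≈ 7.2432%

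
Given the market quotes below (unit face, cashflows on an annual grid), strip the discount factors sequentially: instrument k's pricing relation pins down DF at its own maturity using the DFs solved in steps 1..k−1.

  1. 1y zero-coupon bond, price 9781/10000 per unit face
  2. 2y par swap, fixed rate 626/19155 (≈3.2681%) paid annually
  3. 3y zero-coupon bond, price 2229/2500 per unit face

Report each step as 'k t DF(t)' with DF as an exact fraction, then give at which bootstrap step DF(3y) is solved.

step 1 [1y] zero: DF = P = 9781/10000 ≈ 0.978100
step 2 [2y] swap r/1=626/19155: DF=(1 − 626/19155·(0.978100))/(1+626/19155) = 4687/5000 ≈ 0.937400
step 3 [3y] zero: DF = P = 2229/2500 ≈ 0.891600

1 1 9781/10000
2 2 4687/5000
3 3 2229/2500
DF(3y) is solved at step 3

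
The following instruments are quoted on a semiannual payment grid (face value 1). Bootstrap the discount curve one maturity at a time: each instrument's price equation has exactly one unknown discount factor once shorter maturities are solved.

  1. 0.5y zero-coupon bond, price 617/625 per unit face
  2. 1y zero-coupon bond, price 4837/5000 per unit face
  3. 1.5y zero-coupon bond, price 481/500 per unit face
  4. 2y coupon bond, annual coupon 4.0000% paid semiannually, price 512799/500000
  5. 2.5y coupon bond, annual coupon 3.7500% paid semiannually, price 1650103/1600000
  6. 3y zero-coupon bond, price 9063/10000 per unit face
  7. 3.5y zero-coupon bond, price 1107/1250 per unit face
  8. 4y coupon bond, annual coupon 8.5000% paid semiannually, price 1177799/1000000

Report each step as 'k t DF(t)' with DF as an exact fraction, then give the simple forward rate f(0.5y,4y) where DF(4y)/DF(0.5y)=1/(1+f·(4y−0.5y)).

step 1 [0.5y] zero: DF = P = 617/625 ≈ 0.987200
step 2 [1y] zero: DF = P = 4837/5000 ≈ 0.967400
step 3 [1.5y] zero: DF = P = 481/500 ≈ 0.962000
step 4 [2y] bond c/2=1/50: DF=(512799/500000 − 1/50·(0.987200+0.967400+0.962000))/(1+1/50) = 9483/10000 ≈ 0.948300
step 5 [2.5y] bond c/2=3/160: DF=(1650103/1600000 − 3/160·(0.987200+0.967400+0.962000+0.948300))/(1+3/160) = 2353/2500 ≈ 0.941200
step 6 [3y] zero: DF = P = 9063/10000 ≈ 0.906300
step 7 [3.5y] zero: DF = P = 1107/1250 ≈ 0.885600
step 8 [4y] bond c/2=17/400: DF=(1177799/1000000 − 17/400·(0.987200+0.967400+0.962000+0.948300+0.941200+0.906300+0.885600))/(1+17/400) = 538/625 ≈ 0.860800

1 1/2 617/625
2 1 4837/5000
3 3/2 481/500
4 2 9483/10000
5 5/2 2353/2500
6 3 9063/10000
7 7/2 1107/1250
8 4 538/625
f(0.5y,4y) = ((617/625)/(538/625) − 1)/(7/2) = 79/1883 ≈ 4.1954%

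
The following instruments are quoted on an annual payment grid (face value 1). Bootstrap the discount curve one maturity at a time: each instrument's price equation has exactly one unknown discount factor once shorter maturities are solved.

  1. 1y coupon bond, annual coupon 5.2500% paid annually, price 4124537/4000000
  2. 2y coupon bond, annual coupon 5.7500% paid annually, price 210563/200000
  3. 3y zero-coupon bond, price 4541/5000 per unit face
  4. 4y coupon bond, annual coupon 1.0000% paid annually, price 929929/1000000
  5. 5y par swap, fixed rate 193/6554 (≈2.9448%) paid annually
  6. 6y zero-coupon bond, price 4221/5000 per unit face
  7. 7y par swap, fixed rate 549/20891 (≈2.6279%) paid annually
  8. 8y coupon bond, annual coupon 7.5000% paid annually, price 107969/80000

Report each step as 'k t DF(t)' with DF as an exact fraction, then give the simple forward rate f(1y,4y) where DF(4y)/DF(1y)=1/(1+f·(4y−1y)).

step 1 [1y] bond c/1=21/400: DF=(4124537/4000000 − 21/400·(0))/(1+21/400) = 9797/10000 ≈ 0.979700
step 2 [2y] bond c/1=23/400: DF=(210563/200000 − 23/400·(0.979700))/(1+23/400) = 9423/10000 ≈ 0.942300
step 3 [3y] zero: DF = P = 4541/5000 ≈ 0.908200
step 4 [4y] bond c/1=1/100: DF=(929929/1000000 − 1/100·(0.979700+0.942300+0.908200))/(1+1/100) = 8927/10000 ≈ 0.892700
step 5 [5y] swap r/1=193/6554: DF=(1 − 193/6554·(0.979700+0.942300+0.908200+0.892700))/(1+193/6554) = 8649/10000 ≈ 0.864900
step 6 [6y] zero: DF = P = 4221/5000 ≈ 0.844200
step 7 [7y] swap r/1=549/20891: DF=(1 − 549/20891·(0.979700+0.942300+0.908200+0.892700+0.864900+0.844200))/(1+549/20891) = 8353/10000 ≈ 0.835300
step 8 [8y] bond c/1=3/40: DF=(107969/80000 − 3/40·(0.979700+0.942300+0.908200+0.892700+0.864900+0.844200+0.835300))/(1+3/40) = 4091/5000 ≈ 0.818200

1 1 9797/10000
2 2 9423/10000
3 3 4541/5000
4 4 8927/10000
5 5 8649/10000
6 6 4221/5000
7 7 8353/10000
8 8 4091/5000
f(1y,4y) = ((9797/10000)/(8927/10000) − 1)/(3) = 290/8927 ≈ 3.2486%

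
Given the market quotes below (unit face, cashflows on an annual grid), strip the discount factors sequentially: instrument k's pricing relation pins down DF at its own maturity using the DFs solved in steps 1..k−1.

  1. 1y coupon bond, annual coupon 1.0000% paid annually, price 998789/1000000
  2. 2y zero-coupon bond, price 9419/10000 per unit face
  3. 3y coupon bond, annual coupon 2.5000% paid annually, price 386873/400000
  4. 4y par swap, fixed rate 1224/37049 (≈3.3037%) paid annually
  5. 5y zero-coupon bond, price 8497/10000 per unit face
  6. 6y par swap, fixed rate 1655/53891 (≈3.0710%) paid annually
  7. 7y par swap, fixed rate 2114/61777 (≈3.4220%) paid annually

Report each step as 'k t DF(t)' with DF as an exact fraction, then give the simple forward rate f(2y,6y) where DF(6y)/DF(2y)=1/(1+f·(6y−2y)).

1 1 9889/10000
2 2 9419/10000
3 3 1793/2000
4 4 1097/1250
5 5 8497/10000
6 6 1669/2000
7 7 3943/5000
f(2y,6y) = ((9419/10000)/(1669/2000) − 1)/(4) = 537/16690 ≈ 3.2175%

step 1 [1y] bond c/1=1/100: DF=(998789/1000000 − 1/100·(0))/(1+1/100) = 9889/10000 ≈ 0.988900
step 2 [2y] zero: DF = P = 9419/10000 ≈ 0.941900
step 3 [3y] bond c/1=1/40: DF=(386873/400000 − 1/40·(0.988900+0.941900))/(1+1/40) = 1793/2000 ≈ 0.896500
step 4 [4y] swap r/1=1224/37049: DF=(1 − 1224/37049·(0.988900+0.941900+0.896500))/(1+1224/37049) = 1097/1250 ≈ 0.877600
step 5 [5y] zero: DF = P = 8497/10000 ≈ 0.849700
step 6 [6y] swap r/1=1655/53891: DF=(1 − 1655/53891·(0.988900+0.941900+0.896500+0.877600+0.849700))/(1+1655/53891) = 1669/2000 ≈ 0.834500
step 7 [7y] swap r/1=2114/61777: DF=(1 − 2114/61777·(0.988900+0.941900+0.896500+0.877600+0.849700+0.834500))/(1+2114/61777) = 3943/5000 ≈ 0.788600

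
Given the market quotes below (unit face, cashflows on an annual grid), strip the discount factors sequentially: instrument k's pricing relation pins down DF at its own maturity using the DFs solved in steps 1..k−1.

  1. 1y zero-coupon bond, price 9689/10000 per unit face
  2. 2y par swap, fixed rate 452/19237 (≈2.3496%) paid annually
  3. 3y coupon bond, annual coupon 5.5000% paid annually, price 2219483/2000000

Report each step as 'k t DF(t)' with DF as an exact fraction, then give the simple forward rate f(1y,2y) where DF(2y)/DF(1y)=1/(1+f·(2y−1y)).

1 1 9689/10000
2 2 2387/2500
3 3 2379/2500
f(1y,2y) = ((9689/10000)/(2387/2500) − 1)/(1) = 141/9548 ≈ 1.4767%

step 1 [1y] zero: DF = P = 9689/10000 ≈ 0.968900
step 2 [2y] swap r/1=452/19237: DF=(1 − 452/19237·(0.968900))/(1+452/19237) = 2387/2500 ≈ 0.954800
step 3 [3y] bond c/1=11/200: DF=(2219483/2000000 − 11/200·(0.968900+0.954800))/(1+11/200) = 2379/2500 ≈ 0.951600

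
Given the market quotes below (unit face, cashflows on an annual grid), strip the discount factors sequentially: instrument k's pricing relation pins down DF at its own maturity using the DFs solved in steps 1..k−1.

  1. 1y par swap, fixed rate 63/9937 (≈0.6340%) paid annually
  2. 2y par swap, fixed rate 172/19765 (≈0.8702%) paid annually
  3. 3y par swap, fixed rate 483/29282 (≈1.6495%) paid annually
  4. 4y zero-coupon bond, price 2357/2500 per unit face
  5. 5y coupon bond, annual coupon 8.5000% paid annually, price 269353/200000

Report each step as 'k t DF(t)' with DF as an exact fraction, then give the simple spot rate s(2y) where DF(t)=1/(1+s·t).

step 1 [1y] swap r/1=63/9937: DF=(1 − 63/9937·(0))/(1+63/9937) = 9937/10000 ≈ 0.993700
step 2 [2y] swap r/1=172/19765: DF=(1 − 172/19765·(0.993700))/(1+172/19765) = 2457/2500 ≈ 0.982800
step 3 [3y] swap r/1=483/29282: DF=(1 − 483/29282·(0.993700+0.982800))/(1+483/29282) = 9517/10000 ≈ 0.951700
step 4 [4y] zero: DF = P = 2357/2500 ≈ 0.942800
step 5 [5y] bond c/1=17/200: DF=(269353/200000 − 17/200·(0.993700+0.982800+0.951700+0.942800))/(1+17/200) = 469/500 ≈ 0.938000

1 1 9937/10000
2 2 2457/2500
3 3 9517/10000
4 4 2357/2500
5 5 469/500
s(2y) = (1/(2457/2500) − 1)/(2) = 43/4914 ≈ 0.8751%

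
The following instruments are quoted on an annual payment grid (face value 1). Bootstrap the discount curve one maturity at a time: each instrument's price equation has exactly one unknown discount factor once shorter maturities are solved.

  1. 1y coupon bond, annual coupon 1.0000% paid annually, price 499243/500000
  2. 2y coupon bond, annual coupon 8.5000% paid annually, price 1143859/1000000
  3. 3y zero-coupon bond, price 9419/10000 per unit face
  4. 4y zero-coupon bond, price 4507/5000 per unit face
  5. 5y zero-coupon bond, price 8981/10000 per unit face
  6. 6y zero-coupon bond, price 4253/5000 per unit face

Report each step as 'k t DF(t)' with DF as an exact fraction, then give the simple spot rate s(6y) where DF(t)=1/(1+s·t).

step 1 [1y] bond c/1=1/100: DF=(499243/500000 − 1/100·(0))/(1+1/100) = 4943/5000 ≈ 0.988600
step 2 [2y] bond c/1=17/200: DF=(1143859/1000000 − 17/200·(0.988600))/(1+17/200) = 1221/1250 ≈ 0.976800
step 3 [3y] zero: DF = P = 9419/10000 ≈ 0.941900
step 4 [4y] zero: DF = P = 4507/5000 ≈ 0.901400
step 5 [5y] zero: DF = P = 8981/10000 ≈ 0.898100
step 6 [6y] zero: DF = P = 4253/5000 ≈ 0.850600

1 1 4943/5000
2 2 1221/1250
3 3 9419/10000
4 4 4507/5000
5 5 8981/10000
6 6 4253/5000
s(6y) = (1/(4253/5000) − 1)/(6) = 249/8506 ≈ 2.9273%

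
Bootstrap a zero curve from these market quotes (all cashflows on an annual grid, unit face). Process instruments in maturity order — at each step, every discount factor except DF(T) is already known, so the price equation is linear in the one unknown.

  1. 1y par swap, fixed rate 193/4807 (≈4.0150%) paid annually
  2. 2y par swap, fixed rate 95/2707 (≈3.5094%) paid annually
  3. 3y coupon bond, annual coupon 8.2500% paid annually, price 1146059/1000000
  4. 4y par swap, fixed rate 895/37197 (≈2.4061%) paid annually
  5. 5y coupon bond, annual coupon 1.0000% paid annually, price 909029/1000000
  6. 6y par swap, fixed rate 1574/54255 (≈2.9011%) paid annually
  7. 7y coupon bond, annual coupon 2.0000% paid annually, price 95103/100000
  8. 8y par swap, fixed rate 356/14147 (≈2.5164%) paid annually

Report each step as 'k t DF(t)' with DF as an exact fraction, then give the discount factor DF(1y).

step 1 [1y] swap r/1=193/4807: DF=(1 − 193/4807·(0))/(1+193/4807) = 4807/5000 ≈ 0.961400
step 2 [2y] swap r/1=95/2707: DF=(1 − 95/2707·(0.961400))/(1+95/2707) = 1867/2000 ≈ 0.933500
step 3 [3y] bond c/1=33/400: DF=(1146059/1000000 − 33/400·(0.961400+0.933500))/(1+33/400) = 9143/10000 ≈ 0.914300
step 4 [4y] swap r/1=895/37197: DF=(1 − 895/37197·(0.961400+0.933500+0.914300))/(1+895/37197) = 1821/2000 ≈ 0.910500
step 5 [5y] bond c/1=1/100: DF=(909029/1000000 − 1/100·(0.961400+0.933500+0.914300+0.910500))/(1+1/100) = 1079/1250 ≈ 0.863200
step 6 [6y] swap r/1=1574/54255: DF=(1 − 1574/54255·(0.961400+0.933500+0.914300+0.910500+0.863200))/(1+1574/54255) = 4213/5000 ≈ 0.842600
step 7 [7y] bond c/1=1/50: DF=(95103/100000 − 1/50·(0.961400+0.933500+0.914300+0.910500+0.863200+0.842600))/(1+1/50) = 413/500 ≈ 0.826000
step 8 [8y] swap r/1=356/14147: DF=(1 − 356/14147·(0.961400+0.933500+0.914300+0.910500+0.863200+0.842600+0.826000))/(1+356/14147) = 411/500 ≈ 0.822000

1 1 4807/5000
2 2 1867/2000
3 3 9143/10000
4 4 1821/2000
5 5 1079/1250
6 6 4213/5000
7 7 413/500
8 8 411/500
DF(1y) = 4807/5000 ≈ 0.961400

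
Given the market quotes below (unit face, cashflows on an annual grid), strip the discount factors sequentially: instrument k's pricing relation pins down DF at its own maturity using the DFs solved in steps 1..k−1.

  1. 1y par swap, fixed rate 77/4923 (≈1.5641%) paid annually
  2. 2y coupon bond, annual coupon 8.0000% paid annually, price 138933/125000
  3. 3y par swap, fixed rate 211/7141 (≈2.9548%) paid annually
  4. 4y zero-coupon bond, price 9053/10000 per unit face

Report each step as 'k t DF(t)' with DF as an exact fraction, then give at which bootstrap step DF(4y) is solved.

1 1 4923/5000
2 2 4781/5000
3 3 2289/2500
4 4 9053/10000
DF(4y) is solved at step 4

step 1 [1y] swap r/1=77/4923: DF=(1 − 77/4923·(0))/(1+77/4923) = 4923/5000 ≈ 0.984600
step 2 [2y] bond c/1=2/25: DF=(138933/125000 − 2/25·(0.984600))/(1+2/25) = 4781/5000 ≈ 0.956200
step 3 [3y] swap r/1=211/7141: DF=(1 − 211/7141·(0.984600+0.956200))/(1+211/7141) = 2289/2500 ≈ 0.915600
step 4 [4y] zero: DF = P = 9053/10000 ≈ 0.905300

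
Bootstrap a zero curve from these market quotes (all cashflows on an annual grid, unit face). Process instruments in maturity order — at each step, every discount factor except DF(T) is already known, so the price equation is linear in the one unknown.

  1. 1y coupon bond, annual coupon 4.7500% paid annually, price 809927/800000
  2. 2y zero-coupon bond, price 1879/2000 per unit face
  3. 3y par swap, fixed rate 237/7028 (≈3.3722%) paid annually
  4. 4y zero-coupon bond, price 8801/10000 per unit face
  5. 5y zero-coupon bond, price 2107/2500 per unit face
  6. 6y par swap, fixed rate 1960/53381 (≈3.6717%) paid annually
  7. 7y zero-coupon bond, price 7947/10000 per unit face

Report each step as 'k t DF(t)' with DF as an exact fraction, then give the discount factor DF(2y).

1 1 1933/2000
2 2 1879/2000
3 3 2263/2500
4 4 8801/10000
5 5 2107/2500
6 6 201/250
7 7 7947/10000
DF(2y) = 1879/2000 ≈ 0.939500

step 1 [1y] bond c/1=19/400: DF=(809927/800000 − 19/400·(0))/(1+19/400) = 1933/2000 ≈ 0.966500
step 2 [2y] zero: DF = P = 1879/2000 ≈ 0.939500
step 3 [3y] swap r/1=237/7028: DF=(1 − 237/7028·(0.966500+0.939500))/(1+237/7028) = 2263/2500 ≈ 0.905200
step 4 [4y] zero: DF = P = 8801/10000 ≈ 0.880100
step 5 [5y] zero: DF = P = 2107/2500 ≈ 0.842800
step 6 [6y] swap r/1=1960/53381: DF=(1 − 1960/53381·(0.966500+0.939500+0.905200+0.880100+0.842800))/(1+1960/53381) = 201/250 ≈ 0.804000
step 7 [7y] zero: DF = P = 7947/10000 ≈ 0.794700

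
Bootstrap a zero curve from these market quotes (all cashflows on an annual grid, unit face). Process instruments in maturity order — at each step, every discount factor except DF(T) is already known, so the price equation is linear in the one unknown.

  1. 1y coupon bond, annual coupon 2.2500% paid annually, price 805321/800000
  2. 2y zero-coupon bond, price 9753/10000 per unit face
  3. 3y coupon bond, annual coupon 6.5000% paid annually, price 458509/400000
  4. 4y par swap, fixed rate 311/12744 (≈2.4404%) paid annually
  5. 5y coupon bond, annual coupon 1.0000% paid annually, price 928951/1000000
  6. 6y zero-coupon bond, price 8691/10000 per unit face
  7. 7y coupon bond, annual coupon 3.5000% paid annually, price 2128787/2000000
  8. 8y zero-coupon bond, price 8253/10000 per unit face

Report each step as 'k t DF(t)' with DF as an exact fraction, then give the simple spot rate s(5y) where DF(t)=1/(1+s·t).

1 1 1969/2000
2 2 9753/10000
3 3 9567/10000
4 4 9067/10000
5 5 8819/10000
6 6 8691/10000
7 7 8399/10000
8 8 8253/10000
s(5y) = (1/(8819/10000) − 1)/(5) = 1181/44095 ≈ 2.6783%

step 1 [1y] bond c/1=9/400: DF=(805321/800000 − 9/400·(0))/(1+9/400) = 1969/2000 ≈ 0.984500
step 2 [2y] zero: DF = P = 9753/10000 ≈ 0.975300
step 3 [3y] bond c/1=13/200: DF=(458509/400000 − 13/200·(0.984500+0.975300))/(1+13/200) = 9567/10000 ≈ 0.956700
step 4 [4y] swap r/1=311/12744: DF=(1 − 311/12744·(0.984500+0.975300+0.956700))/(1+311/12744) = 9067/10000 ≈ 0.906700
step 5 [5y] bond c/1=1/100: DF=(928951/1000000 − 1/100·(0.984500+0.975300+0.956700+0.906700))/(1+1/100) = 8819/10000 ≈ 0.881900
step 6 [6y] zero: DF = P = 8691/10000 ≈ 0.869100
step 7 [7y] bond c/1=7/200: DF=(2128787/2000000 − 7/200·(0.984500+0.975300+0.956700+0.906700+0.881900+0.869100))/(1+7/200) = 8399/10000 ≈ 0.839900
step 8 [8y] zero: DF = P = 8253/10000 ≈ 0.825300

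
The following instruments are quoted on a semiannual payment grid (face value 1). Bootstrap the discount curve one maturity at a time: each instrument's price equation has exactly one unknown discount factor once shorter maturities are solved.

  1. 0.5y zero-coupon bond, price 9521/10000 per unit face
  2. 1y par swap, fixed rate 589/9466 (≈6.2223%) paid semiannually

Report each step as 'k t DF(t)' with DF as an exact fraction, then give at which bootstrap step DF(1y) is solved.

1 1/2 9521/10000
2 1 9411/10000
DF(1y) is solved at step 2

step 1 [0.5y] zero: DF = P = 9521/10000 ≈ 0.952100
step 2 [1y] swap r/2=589/18932: DF=(1 − 589/18932·(0.952100))/(1+589/18932) = 9411/10000 ≈ 0.941100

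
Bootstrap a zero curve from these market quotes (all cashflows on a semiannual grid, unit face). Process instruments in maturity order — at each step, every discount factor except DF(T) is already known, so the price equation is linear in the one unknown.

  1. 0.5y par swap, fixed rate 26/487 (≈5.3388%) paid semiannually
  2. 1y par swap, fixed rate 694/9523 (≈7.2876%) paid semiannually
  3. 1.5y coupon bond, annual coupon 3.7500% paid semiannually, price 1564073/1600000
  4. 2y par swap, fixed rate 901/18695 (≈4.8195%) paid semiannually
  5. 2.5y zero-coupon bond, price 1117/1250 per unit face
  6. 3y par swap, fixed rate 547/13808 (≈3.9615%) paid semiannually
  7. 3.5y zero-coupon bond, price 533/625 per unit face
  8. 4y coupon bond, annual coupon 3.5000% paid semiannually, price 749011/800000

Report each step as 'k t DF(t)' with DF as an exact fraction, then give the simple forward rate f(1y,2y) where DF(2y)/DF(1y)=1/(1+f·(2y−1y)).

step 1 [0.5y] swap r/2=13/487: DF=(1 − 13/487·(0))/(1+13/487) = 487/500 ≈ 0.974000
step 2 [1y] swap r/2=347/9523: DF=(1 − 347/9523·(0.974000))/(1+347/9523) = 4653/5000 ≈ 0.930600
step 3 [1.5y] bond c/2=3/160: DF=(1564073/1600000 − 3/160·(0.974000+0.930600))/(1+3/160) = 1849/2000 ≈ 0.924500
step 4 [2y] swap r/2=901/37390: DF=(1 − 901/37390·(0.974000+0.930600+0.924500))/(1+901/37390) = 9099/10000 ≈ 0.909900
step 5 [2.5y] zero: DF = P = 1117/1250 ≈ 0.893600
step 6 [3y] swap r/2=547/27616: DF=(1 − 547/27616·(0.974000+0.930600+0.924500+0.909900+0.893600))/(1+547/27616) = 4453/5000 ≈ 0.890600
step 7 [3.5y] zero: DF = P = 533/625 ≈ 0.852800
step 8 [4y] bond c/2=7/400: DF=(749011/800000 − 7/400·(0.974000+0.930600+0.924500+0.909900+0.893600+0.890600+0.852800))/(1+7/400) = 1621/2000 ≈ 0.810500

1 1/2 487/500
2 1 4653/5000
3 3/2 1849/2000
4 2 9099/10000
5 5/2 1117/1250
6 3 4453/5000
7 7/2 533/625
8 4 1621/2000
f(1y,2y) = ((4653/5000)/(9099/10000) − 1)/(1) = 23/1011 ≈ 2.2750%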